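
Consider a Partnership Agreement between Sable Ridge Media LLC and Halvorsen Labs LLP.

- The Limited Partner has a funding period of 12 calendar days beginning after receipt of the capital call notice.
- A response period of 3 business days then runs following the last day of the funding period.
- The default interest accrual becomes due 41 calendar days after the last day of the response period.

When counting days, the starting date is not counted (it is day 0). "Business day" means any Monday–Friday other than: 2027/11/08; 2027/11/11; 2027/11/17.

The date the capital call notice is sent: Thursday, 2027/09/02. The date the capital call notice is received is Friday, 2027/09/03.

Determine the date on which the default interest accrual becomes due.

2027/10/31

The last day of the funding period: 12 calendar days after 2027/09/03 is 2027/09/15.
From Wednesday, 2027/09/15, 3 business days (Sep 16, Sep 17, Sep 20, skipping weekends) brings us to Monday, 2027/09/20, which is the last day of the response period.
The date on which the default interest accrual becomes due: 2027/09/20 + 41 days = 2027/10/31.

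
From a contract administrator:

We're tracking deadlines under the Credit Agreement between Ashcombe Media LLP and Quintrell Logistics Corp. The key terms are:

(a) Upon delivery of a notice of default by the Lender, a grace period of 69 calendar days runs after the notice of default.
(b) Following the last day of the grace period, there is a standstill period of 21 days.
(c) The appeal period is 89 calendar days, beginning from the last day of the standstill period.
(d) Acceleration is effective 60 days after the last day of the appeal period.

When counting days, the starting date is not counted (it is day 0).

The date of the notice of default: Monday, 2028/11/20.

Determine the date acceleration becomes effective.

2029/07/17

The last day of the grace period: 69 calendar days after 2028/11/20 is 2029/01/28.
The last day of the standstill period: 21 calendar days after 2029/01/28 is 2029/02/18.
The last day of the appeal period: 89 calendar days after 2029/02/18 is 2029/05/18.
The date acceleration becomes effective: 60 calendar days after 2029/05/18 is 2029/07/17.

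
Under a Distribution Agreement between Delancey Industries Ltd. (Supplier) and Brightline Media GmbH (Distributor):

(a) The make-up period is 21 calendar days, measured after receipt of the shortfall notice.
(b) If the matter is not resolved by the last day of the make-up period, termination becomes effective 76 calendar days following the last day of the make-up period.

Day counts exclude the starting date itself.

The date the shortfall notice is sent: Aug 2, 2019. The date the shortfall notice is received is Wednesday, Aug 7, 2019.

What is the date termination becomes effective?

Nov 12, 2019

The last day of the make-up period: Aug 7, 2019 + 21 days = Aug 28, 2019.
The date termination becomes effective: Aug 28, 2019 + 76 days = Nov 12, 2019.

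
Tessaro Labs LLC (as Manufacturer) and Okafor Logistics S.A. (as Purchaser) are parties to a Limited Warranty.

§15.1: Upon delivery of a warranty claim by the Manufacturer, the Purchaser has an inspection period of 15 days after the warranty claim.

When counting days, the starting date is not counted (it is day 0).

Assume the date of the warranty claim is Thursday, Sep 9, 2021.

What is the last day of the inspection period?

Adding 15 calendar days to Sep 9, 2021 gives Sep 24, 2021, which is the last day of the inspection period.

Sep 24, 2021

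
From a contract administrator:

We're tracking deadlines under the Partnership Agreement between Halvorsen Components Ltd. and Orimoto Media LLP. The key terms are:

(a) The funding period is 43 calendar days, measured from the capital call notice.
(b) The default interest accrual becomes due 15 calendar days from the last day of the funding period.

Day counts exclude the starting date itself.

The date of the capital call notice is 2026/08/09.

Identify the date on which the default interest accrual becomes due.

2026/10/06

The last day of the funding period: 2026/08/09 + 43 days = 2026/09/21.
The date on which the default interest accrual becomes due: 15 calendar days after 2026/09/21 is 2026/10/06.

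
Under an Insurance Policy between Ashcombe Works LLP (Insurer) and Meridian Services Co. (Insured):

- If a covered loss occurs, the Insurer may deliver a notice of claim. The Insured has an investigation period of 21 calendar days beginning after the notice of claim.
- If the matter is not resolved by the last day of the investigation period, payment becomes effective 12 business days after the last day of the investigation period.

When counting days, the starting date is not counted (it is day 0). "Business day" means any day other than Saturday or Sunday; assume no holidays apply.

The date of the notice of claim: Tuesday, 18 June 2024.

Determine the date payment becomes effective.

The last day of the investigation period: 21 calendar days after 18 June 2024 is 9 July 2024.
The date payment becomes effective: 12 business days after Tuesday, 9 July 2024, skipping weekends — Jul 10, Jul 11, Jul 12, Jul 15, …, Jul 23, Jul 24, Jul 25 — lands on Thursday, 25 July 2024.

25 July 2024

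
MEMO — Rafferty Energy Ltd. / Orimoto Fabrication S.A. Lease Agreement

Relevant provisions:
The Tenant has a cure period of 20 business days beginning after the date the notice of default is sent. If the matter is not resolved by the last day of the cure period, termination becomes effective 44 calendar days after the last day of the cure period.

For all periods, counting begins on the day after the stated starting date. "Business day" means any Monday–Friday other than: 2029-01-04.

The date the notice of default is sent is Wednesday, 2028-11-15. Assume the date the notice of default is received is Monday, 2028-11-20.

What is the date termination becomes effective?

The last day of the cure period: 20 business days after Wednesday, 2028-11-15, skipping weekends — Nov 16, Nov 17, Nov 20, Nov 21, …, Dec 11, Dec 12, Dec 13 — lands on Wednesday, 2028-12-13.
The date termination becomes effective: 44 calendar days after 2028-12-13 is 2029-01-26.

2029-01-26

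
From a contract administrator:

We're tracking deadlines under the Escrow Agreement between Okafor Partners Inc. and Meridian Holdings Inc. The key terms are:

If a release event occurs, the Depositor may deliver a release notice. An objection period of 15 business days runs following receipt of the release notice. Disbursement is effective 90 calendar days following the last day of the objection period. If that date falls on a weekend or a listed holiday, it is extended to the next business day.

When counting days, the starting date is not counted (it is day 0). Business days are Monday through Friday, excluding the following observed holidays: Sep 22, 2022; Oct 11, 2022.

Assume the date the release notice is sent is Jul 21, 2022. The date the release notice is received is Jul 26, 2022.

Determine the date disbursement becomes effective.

The last day of the objection period: 15 business days after Tuesday, Jul 26, 2022, skipping weekends — Jul 27, Jul 28, Jul 29, Aug 1, …, Aug 12, Aug 15, Aug 16 — lands on Tuesday, Aug 16, 2022.
The date disbursement becomes effective: 90 calendar days after Aug 16, 2022 is Nov 14, 2022. Nov 14, 2022 is a Monday and is not a listed holiday, so no roll-forward applies.

Nov 14, 2022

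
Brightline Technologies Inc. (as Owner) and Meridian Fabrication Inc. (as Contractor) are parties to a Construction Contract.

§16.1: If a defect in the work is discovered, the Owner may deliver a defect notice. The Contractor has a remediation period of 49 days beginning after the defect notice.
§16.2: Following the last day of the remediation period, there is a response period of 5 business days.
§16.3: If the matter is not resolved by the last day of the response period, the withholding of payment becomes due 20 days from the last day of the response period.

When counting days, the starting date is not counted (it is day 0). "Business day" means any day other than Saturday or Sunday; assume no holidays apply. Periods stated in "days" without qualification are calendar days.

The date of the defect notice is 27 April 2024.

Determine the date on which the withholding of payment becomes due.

Adding 49 calendar days to 27 April 2024 gives 15 June 2024, which is the last day of the remediation period.
The last day of the response period: 5 business days after Saturday, 15 June 2024, skipping weekends — Jun 17, Jun 18, Jun 19, Jun 20, Jun 21 — lands on Friday, 21 June 2024.
The date on which the withholding of payment becomes due: 20 calendar days after 21 June 2024 is 11 July 2024.

11 July 2024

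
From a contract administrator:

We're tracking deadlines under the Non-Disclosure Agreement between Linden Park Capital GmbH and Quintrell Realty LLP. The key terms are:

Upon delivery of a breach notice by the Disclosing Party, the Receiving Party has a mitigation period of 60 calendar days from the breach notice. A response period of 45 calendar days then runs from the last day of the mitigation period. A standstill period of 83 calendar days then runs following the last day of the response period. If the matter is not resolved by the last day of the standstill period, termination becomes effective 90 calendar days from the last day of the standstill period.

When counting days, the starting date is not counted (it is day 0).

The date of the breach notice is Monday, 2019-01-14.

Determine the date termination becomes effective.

The last day of the mitigation period: 60 calendar days after 2019-01-14 is 2019-03-15.
The last day of the response period: 2019-03-15 + 45 days = 2019-04-29.
The last day of the standstill period: 83 calendar days after 2019-04-29 is 2019-07-21.
Adding 90 calendar days to 2019-07-21 gives 2019-10-19, which is the date termination becomes effective.

2019-10-19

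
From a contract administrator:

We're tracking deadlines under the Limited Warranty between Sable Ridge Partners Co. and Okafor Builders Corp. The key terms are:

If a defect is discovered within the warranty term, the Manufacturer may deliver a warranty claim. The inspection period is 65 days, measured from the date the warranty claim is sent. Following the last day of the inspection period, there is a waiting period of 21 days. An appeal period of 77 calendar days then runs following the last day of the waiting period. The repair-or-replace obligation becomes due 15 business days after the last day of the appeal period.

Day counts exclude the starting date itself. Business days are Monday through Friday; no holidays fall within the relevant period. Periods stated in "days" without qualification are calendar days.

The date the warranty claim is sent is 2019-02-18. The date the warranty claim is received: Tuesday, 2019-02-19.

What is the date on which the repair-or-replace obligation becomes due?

2019-08-21

The last day of the inspection period: 2019-02-18 + 65 days = 2019-04-24.
The last day of the waiting period: 2019-04-24 + 21 days = 2019-05-15.
The last day of the appeal period: 2019-05-15 + 77 days = 2019-07-31.
The date on which the repair-or-replace obligation becomes due: 15 business days after Wednesday, 2019-07-31, skipping weekends — Aug 1, Aug 2, Aug 5, Aug 6, …, Aug 19, Aug 20, Aug 21 — lands on Wednesday, 2019-08-21.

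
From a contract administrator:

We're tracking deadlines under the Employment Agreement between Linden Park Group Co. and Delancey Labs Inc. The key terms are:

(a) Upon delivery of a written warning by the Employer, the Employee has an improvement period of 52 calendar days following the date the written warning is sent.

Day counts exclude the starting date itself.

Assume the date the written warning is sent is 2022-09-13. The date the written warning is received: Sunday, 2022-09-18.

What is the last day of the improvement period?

2022-11-04

The last day of the improvement period: 52 calendar days after 2022-09-13 is 2022-11-04.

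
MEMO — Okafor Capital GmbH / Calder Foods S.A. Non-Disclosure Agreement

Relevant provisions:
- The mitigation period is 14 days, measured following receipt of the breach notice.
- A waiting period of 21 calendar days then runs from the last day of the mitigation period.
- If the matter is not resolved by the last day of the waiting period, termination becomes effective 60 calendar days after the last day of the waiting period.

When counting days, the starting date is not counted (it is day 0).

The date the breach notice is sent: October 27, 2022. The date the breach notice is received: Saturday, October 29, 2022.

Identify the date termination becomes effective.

The last day of the mitigation period: 14 calendar days after October 29, 2022 is November 12, 2022.
The last day of the waiting period: November 12, 2022 + 21 days = December 3, 2022.
Adding 60 calendar days to December 3, 2022 gives February 1, 2023, which is the date termination becomes effective.

February 1, 2023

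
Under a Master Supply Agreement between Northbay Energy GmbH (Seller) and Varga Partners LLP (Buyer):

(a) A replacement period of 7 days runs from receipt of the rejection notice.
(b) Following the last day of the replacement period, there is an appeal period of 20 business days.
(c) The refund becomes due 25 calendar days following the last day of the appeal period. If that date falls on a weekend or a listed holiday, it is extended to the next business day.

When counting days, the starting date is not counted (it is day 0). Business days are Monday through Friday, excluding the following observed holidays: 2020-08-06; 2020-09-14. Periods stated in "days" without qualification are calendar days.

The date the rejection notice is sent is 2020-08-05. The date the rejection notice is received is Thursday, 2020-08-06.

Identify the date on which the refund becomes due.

Adding 7 calendar days to 2020-08-06 gives 2020-08-13, which is the last day of the replacement period.
The last day of the appeal period: counting 20 business days from Thursday, 2020-08-13 (Aug 14, Aug 17, Aug 18, Aug 19, …, Sep 8, Sep 9, Sep 10, skipping weekends) reaches Thursday, 2020-09-10.
Adding 25 calendar days to 2020-09-10 gives 2020-10-05, which is the date on which the refund becomes due. 2020-10-05 is a Monday and is not a listed holiday, so no roll-forward applies.

2020-10-05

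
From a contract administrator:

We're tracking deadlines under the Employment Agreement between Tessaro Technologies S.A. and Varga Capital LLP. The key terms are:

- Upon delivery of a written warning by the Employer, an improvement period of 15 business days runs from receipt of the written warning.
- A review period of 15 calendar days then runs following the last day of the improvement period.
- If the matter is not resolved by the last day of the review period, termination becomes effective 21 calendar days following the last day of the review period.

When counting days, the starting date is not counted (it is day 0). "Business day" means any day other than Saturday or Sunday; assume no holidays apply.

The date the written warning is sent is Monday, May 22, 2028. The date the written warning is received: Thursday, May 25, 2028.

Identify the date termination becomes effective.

The last day of the improvement period: 15 business days after Thursday, May 25, 2028, skipping weekends — May 26, May 29, May 30, May 31, …, Jun 13, Jun 14, Jun 15 — lands on Thursday, June 15, 2028.
The last day of the review period: 15 calendar days after June 15, 2028 is June 30, 2028.
The date termination becomes effective: 21 calendar days after June 30, 2028 is July 21, 2028.

July 21, 2028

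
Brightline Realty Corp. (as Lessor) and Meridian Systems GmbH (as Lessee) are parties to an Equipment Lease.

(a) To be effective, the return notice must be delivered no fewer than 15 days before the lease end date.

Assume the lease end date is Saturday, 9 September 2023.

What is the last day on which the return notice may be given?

25 August 2023

9 September 2023 minus 15 days is 25 August 2023.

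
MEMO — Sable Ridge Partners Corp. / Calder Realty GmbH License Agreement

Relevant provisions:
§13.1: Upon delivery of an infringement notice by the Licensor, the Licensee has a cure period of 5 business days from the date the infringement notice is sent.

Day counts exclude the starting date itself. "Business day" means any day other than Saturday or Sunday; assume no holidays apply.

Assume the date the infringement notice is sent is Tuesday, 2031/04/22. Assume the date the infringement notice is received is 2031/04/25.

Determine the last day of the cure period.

The last day of the cure period: 5 business days after Tuesday, 2031/04/22, skipping weekends — Apr 23, Apr 24, Apr 25, Apr 28, Apr 29 — lands on Tuesday, 2031/04/29.

2031/04/29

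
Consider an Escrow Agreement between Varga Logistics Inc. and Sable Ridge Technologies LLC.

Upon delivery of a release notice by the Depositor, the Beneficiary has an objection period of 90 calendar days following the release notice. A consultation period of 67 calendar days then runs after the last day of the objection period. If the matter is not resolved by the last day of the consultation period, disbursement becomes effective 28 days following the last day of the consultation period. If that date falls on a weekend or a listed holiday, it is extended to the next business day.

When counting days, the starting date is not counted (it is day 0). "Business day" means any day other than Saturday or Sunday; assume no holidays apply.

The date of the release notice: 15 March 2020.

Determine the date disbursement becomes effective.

Adding 90 calendar days to 15 March 2020 gives 13 June 2020, which is the last day of the objection period.
Adding 67 calendar days to 13 June 2020 gives 19 August 2020, which is the last day of the consultation period.
The date disbursement becomes effective: 19 August 2020 + 28 days = 16 September 2020. 16 September 2020 is a Wednesday, so no roll-forward applies.

16 September 2020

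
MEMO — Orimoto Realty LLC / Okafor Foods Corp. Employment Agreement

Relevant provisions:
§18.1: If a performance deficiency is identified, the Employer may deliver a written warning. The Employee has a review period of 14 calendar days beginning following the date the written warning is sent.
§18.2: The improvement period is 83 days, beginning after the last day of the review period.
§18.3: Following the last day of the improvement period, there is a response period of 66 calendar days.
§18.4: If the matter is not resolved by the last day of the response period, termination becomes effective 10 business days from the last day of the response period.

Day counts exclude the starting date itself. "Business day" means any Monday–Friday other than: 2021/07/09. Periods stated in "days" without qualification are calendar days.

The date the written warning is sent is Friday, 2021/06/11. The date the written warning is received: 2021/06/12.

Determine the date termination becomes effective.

The last day of the review period: 2021/06/11 + 14 days = 2021/06/25.
The last day of the improvement period: 83 calendar days after 2021/06/25 is 2021/09/16.
The last day of the response period: 66 calendar days after 2021/09/16 is 2021/11/21.
The date termination becomes effective: counting 10 business days from Sunday, 2021/11/21 (Nov 22, Nov 23, Nov 24, Nov 25, Nov 26, Nov 29, Nov 30, Dec 1, Dec 2, Dec 3, skipping weekends) reaches Friday, 2021/12/03.

2021/12/03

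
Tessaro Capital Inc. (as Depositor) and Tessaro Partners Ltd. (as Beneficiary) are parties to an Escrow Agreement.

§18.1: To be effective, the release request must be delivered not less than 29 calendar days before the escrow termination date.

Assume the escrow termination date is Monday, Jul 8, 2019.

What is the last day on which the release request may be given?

Jun 9, 2019

Jul 8, 2019 minus 29 days is Jun 9, 2019.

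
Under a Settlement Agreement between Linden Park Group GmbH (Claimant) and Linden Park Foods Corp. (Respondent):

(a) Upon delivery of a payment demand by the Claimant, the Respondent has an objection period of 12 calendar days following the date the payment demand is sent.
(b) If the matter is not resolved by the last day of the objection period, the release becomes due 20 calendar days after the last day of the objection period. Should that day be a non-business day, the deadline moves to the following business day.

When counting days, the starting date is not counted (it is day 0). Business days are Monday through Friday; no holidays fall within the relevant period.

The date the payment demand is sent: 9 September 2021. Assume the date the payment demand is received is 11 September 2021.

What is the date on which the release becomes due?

The last day of the objection period: 12 calendar days after 9 September 2021 is 21 September 2021.
Adding 20 calendar days to 21 September 2021 gives 11 October 2021, which is the date on which the release becomes due. 11 October 2021 is a Monday, so no roll-forward applies.

11 October 2021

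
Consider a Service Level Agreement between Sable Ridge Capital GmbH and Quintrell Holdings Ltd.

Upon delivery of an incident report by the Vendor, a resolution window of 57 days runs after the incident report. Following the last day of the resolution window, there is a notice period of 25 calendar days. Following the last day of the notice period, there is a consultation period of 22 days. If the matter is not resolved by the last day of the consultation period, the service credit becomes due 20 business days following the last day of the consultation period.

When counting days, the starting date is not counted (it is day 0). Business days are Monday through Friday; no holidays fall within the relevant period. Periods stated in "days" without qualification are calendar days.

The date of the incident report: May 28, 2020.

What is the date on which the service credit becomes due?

Oct 7, 2020

The last day of the resolution window: May 28, 2020 + 57 days = Jul 24, 2020.
The last day of the notice period: 25 calendar days after Jul 24, 2020 is Aug 18, 2020.
Adding 22 calendar days to Aug 18, 2020 gives Sep 9, 2020, which is the last day of the consultation period.
The date on which the service credit becomes due: 20 business days after Wednesday, Sep 9, 2020, skipping weekends — Sep 10, Sep 11, Sep 14, Sep 15, …, Oct 5, Oct 6, Oct 7 — lands on Wednesday, Oct 7, 2020.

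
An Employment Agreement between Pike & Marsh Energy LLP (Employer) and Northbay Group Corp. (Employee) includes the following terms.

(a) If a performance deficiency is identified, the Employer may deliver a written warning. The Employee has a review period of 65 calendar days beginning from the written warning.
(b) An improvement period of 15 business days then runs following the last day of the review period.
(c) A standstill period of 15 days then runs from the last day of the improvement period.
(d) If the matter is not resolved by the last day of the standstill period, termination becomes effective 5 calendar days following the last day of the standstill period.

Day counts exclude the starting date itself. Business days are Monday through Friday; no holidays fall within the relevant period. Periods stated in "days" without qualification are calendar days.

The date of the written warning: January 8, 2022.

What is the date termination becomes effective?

April 24, 2022

Adding 65 calendar days to January 8, 2022 gives March 14, 2022, which is the last day of the review period.
From Monday, March 14, 2022, 15 business days (Mar 15, Mar 16, Mar 17, Mar 18, …, Mar 31, Apr 1, Apr 4, skipping weekends) brings us to Monday, April 4, 2022, which is the last day of the improvement period.
Adding 15 calendar days to April 4, 2022 gives April 19, 2022, which is the last day of the standstill period.
Adding 5 calendar days to April 19, 2022 gives April 24, 2022, which is the date termination becomes effective.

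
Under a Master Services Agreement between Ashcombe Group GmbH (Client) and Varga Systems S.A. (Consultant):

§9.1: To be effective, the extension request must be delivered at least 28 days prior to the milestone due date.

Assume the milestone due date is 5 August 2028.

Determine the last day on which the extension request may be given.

Counting back 28 calendar days from 5 August 2028 gives 8 July 2028.

8 July 2028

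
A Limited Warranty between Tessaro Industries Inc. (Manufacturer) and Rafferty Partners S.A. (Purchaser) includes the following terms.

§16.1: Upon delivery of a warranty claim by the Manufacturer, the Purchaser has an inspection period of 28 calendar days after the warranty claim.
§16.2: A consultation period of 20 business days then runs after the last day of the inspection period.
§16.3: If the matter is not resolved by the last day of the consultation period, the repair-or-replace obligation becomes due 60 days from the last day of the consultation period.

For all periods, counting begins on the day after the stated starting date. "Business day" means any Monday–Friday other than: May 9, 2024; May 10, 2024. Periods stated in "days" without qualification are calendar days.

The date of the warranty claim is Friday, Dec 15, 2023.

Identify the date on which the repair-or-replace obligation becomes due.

The last day of the inspection period: Dec 15, 2023 + 28 days = Jan 12, 2024.
The last day of the consultation period: 20 business days after Friday, Jan 12, 2024, skipping weekends — Jan 15, Jan 16, Jan 17, Jan 18, …, Feb 7, Feb 8, Feb 9 — lands on Friday, Feb 9, 2024.
The date on which the repair-or-replace obligation becomes due: 60 calendar days after Feb 9, 2024 is Apr 9, 2024.

Apr 9, 2024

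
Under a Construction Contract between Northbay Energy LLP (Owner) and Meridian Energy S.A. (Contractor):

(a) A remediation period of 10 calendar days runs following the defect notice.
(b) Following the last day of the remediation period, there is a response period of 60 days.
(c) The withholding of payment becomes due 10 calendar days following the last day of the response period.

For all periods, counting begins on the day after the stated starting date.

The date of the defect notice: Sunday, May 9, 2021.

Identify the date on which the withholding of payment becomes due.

Adding 10 calendar days to May 9, 2021 gives May 19, 2021, which is the last day of the remediation period.
Adding 60 calendar days to May 19, 2021 gives July 18, 2021, which is the last day of the response period.
The date on which the withholding of payment becomes due: July 18, 2021 + 10 days = July 28, 2021.

July 28, 2021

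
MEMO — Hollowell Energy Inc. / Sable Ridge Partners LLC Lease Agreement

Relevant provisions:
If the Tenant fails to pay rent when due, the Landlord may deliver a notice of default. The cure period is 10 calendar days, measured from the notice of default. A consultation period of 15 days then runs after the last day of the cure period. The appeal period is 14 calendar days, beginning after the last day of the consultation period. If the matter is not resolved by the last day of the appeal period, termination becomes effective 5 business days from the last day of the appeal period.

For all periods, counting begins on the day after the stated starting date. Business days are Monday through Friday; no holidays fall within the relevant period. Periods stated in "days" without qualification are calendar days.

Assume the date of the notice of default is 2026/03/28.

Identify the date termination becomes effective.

The last day of the cure period: 10 calendar days after 2026/03/28 is 2026/04/07.
The last day of the consultation period: 2026/04/07 + 15 days = 2026/04/22.
Adding 14 calendar days to 2026/04/22 gives 2026/05/06, which is the last day of the appeal period.
The date termination becomes effective: counting 5 business days from Wednesday, 2026/05/06 (May 7, May 8, May 11, May 12, May 13, skipping weekends) reaches Wednesday, 2026/05/13.

2026/05/13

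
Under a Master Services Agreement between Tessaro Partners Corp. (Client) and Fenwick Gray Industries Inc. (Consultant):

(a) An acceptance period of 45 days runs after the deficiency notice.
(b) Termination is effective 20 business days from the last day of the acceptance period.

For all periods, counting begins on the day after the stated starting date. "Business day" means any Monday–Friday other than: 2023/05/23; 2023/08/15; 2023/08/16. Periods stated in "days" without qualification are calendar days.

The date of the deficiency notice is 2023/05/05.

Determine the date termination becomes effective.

2023/07/17

The last day of the acceptance period: 2023/05/05 + 45 days = 2023/06/19.
The date termination becomes effective: counting 20 business days from Monday, 2023/06/19 (Jun 20, Jun 21, Jun 22, Jun 23, …, Jul 13, Jul 14, Jul 17, skipping weekends) reaches Monday, 2023/07/17.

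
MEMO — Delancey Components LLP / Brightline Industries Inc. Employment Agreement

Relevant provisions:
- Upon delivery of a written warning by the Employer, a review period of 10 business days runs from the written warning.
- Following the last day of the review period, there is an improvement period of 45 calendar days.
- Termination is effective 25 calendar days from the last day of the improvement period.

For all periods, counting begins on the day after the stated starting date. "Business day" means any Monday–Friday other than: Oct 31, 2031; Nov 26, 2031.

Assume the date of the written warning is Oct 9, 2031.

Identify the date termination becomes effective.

The last day of the review period: 10 business days after Thursday, Oct 9, 2031, skipping weekends — Oct 10, Oct 13, Oct 14, Oct 15, Oct 16, Oct 17, Oct 20, Oct 21, Oct 22, Oct 23 — lands on Thursday, Oct 23, 2031.
The last day of the improvement period: 45 calendar days after Oct 23, 2031 is Dec 7, 2031.
The date termination becomes effective: Dec 7, 2031 + 25 days = Jan 1, 2032.

Jan 1, 2032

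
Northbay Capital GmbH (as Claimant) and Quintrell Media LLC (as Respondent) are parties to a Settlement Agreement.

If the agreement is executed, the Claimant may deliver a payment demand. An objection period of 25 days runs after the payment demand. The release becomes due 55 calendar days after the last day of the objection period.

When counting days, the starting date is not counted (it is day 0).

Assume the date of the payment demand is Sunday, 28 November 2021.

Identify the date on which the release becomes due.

16 February 2022

The last day of the objection period: 25 calendar days after 28 November 2021 is 23 December 2021.
The date on which the release becomes due: 55 calendar days after 23 December 2021 is 16 February 2022.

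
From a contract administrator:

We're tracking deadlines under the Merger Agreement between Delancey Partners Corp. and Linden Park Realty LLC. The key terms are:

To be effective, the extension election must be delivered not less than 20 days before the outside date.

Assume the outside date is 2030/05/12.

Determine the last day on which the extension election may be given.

2030/04/22

Counting back 20 calendar days from 2030/05/12 gives 2030/04/22.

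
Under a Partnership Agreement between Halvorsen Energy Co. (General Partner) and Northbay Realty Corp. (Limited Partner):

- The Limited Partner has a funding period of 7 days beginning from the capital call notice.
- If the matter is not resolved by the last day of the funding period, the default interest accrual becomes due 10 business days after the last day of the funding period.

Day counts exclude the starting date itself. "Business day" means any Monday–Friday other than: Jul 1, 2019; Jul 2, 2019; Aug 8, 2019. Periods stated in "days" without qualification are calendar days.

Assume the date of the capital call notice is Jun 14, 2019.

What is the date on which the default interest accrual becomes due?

Jul 9, 2019

The last day of the funding period: Jun 14, 2019 + 7 days = Jun 21, 2019.
From Friday, Jun 21, 2019, 10 business days (Jun 24, Jun 25, Jun 26, Jun 27, Jun 28, Jul 3, Jul 4, Jul 5, Jul 8, Jul 9, skipping weekends and the listed holidays on Jul 1, Jul 2) brings us to Tuesday, Jul 9, 2019, which is the date on which the default interest accrual becomes due.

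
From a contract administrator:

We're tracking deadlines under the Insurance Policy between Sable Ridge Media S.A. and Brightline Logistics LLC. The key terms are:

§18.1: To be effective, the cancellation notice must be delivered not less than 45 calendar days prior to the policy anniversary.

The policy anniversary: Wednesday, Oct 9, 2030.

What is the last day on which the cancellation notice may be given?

Aug 25, 2030

Oct 9, 2030 minus 45 days is Aug 25, 2030.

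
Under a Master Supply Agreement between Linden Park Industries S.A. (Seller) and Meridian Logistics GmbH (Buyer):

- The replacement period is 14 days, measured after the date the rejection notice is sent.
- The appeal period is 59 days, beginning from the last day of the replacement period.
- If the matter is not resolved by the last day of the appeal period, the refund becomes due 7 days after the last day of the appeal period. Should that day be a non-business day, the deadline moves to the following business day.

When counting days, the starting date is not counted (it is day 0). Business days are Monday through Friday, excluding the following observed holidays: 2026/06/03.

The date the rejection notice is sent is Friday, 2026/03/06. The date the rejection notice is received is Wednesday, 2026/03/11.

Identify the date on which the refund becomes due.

Adding 14 calendar days to 2026/03/06 gives 2026/03/20, which is the last day of the replacement period.
The last day of the appeal period: 2026/03/20 + 59 days = 2026/05/18.
Adding 7 calendar days to 2026/05/18 gives 2026/05/25, which is the date on which the refund becomes due. 2026/05/25 is a Monday and is not a listed holiday, so no roll-forward applies.

2026/05/25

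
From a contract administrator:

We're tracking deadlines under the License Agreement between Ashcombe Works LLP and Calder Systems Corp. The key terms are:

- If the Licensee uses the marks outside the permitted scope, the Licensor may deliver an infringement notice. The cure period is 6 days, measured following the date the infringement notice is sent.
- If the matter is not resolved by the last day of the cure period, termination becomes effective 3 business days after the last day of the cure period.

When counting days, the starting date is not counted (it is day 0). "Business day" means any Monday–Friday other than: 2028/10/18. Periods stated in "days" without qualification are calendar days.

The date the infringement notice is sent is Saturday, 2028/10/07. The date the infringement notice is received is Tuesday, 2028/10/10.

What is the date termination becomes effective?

The last day of the cure period: 2028/10/07 + 6 days = 2028/10/13.
The date termination becomes effective: 3 business days after Friday, 2028/10/13, skipping weekends and the listed holiday on Oct 18 — Oct 16, Oct 17, Oct 19 — lands on Thursday, 2028/10/19.

2028/10/19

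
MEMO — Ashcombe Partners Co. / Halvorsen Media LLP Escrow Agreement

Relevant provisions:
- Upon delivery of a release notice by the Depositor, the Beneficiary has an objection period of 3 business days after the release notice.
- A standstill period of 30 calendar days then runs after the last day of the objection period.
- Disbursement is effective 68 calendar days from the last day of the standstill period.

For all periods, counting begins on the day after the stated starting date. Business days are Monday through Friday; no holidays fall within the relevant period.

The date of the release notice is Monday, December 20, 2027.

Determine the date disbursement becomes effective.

From Monday, December 20, 2027, 3 business days (Dec 21, Dec 22, Dec 23, skipping weekends) brings us to Thursday, December 23, 2027, which is the last day of the objection period.
The last day of the standstill period: December 23, 2027 + 30 days = January 22, 2028.
The date disbursement becomes effective: January 22, 2028 + 68 days = March 30, 2028.

March 30, 2028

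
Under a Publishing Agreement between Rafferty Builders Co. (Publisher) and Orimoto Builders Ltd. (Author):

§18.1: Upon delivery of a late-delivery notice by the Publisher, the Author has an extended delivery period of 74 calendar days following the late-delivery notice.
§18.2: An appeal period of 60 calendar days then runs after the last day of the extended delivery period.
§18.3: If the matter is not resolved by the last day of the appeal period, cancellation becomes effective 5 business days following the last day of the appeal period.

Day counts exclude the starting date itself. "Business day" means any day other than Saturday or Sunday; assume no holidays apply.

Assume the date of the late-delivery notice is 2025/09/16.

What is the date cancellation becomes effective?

The last day of the extended delivery period: 74 calendar days after 2025/09/16 is 2025/11/29.
Adding 60 calendar days to 2025/11/29 gives 2026/01/28, which is the last day of the appeal period.
The date cancellation becomes effective: 5 business days after Wednesday, 2026/01/28, skipping weekends — Jan 29, Jan 30, Feb 2, Feb 3, Feb 4 — lands on Wednesday, 2026/02/04.

2026/02/04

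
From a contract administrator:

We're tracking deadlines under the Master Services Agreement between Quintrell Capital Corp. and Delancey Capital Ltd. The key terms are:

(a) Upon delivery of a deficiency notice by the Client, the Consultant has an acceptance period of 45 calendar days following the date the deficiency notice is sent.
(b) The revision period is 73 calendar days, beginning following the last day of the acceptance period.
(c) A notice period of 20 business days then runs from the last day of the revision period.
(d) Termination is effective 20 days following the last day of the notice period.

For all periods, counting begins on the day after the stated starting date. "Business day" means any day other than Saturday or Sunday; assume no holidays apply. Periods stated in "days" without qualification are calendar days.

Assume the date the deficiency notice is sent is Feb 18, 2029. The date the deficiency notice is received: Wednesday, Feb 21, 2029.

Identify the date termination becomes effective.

Aug 2, 2029

The last day of the acceptance period: 45 calendar days after Feb 18, 2029 is Apr 4, 2029.
Adding 73 calendar days to Apr 4, 2029 gives Jun 16, 2029, which is the last day of the revision period.
The last day of the notice period: 20 business days after Saturday, Jun 16, 2029, skipping weekends — Jun 18, Jun 19, Jun 20, Jun 21, …, Jul 11, Jul 12, Jul 13 — lands on Friday, Jul 13, 2029.
The date termination becomes effective: Jul 13, 2029 + 20 days = Aug 2, 2029.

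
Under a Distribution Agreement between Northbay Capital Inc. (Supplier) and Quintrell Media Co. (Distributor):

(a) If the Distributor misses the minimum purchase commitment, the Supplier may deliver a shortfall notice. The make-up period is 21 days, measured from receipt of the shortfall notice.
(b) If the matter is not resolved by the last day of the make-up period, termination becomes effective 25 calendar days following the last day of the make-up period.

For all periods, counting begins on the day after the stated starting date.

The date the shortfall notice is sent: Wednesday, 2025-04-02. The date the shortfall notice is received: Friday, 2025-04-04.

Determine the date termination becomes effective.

Adding 21 calendar days to 2025-04-04 gives 2025-04-25, which is the last day of the make-up period.
Adding 25 calendar days to 2025-04-25 gives 2025-05-20, which is the date termination becomes effective.

2025-05-20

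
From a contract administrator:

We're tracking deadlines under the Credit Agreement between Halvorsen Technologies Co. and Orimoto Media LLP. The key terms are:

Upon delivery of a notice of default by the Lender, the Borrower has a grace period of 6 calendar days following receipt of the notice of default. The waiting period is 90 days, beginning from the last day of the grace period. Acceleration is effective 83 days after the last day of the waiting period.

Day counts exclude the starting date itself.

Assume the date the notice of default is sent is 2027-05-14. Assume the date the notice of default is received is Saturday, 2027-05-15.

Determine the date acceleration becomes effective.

2027-11-10

The last day of the grace period: 2027-05-15 + 6 days = 2027-05-21.
Adding 90 calendar days to 2027-05-21 gives 2027-08-19, which is the last day of the waiting period.
The date acceleration becomes effective: 2027-08-19 + 83 days = 2027-11-10.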